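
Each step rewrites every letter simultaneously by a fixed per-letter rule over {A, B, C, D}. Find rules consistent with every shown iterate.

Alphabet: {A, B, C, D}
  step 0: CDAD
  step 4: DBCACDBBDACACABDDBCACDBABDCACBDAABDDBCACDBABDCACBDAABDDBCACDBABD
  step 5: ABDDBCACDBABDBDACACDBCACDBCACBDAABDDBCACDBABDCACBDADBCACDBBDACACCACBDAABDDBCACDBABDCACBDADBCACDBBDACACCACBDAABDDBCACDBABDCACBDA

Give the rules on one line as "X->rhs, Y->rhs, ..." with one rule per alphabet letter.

  step 4 ⇒ step 5: DBCACDBBDACACABDDBCACDBABDCACBDAABDDBCACDBABDCACBDAABDDBCACDBABD ⇒ A·BD·DB·CAC·DB·A·BD·BD·A·CAC·DB·CAC·DB·CAC·BD·A·A·BD·DB·CAC·DB·A·BD·CAC·BD·A·DB·CAC·DB·BD·A·CAC·CAC·BD·A·A·BD·DB·CAC·DB·A·BD·CAC·BD·A·DB·CAC·DB·BD·A·CAC·CAC·BD·A·A·BD·DB·CAC·DB·A·BD·CAC·BD·A
    A ↦ CAC
    B ↦ BD
    C ↦ DB
    D ↦ A

A->CAC, B->BD, C->DB, D->A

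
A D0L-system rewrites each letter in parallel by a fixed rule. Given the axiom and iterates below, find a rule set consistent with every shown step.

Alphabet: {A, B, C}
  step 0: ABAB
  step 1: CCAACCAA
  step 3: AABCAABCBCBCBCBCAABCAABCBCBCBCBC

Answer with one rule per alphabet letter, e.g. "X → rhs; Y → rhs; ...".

A->CC, B->AA, C->BC

  step 0 ⇒ step 1: ABAB ⇒ CC·AA·CC·AA
    A ↦ CC
    B ↦ AA
    C ↦ BC  (constrained at step 1)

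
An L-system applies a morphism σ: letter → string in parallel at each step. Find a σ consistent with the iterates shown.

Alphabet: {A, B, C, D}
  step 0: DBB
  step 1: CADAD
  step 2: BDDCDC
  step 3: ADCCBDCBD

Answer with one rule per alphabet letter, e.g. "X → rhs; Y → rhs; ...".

  step 2 ⇒ step 3: BDDCDC ⇒ AD·C·C·BD·C·BD
    B ↦ AD
    C ↦ BD
    D ↦ C
  step 1 ⇒ step 2: CADAD ⇒ BD·D·C·D·C
    A ↦ D

A->D, B->AD, C->BD, D->C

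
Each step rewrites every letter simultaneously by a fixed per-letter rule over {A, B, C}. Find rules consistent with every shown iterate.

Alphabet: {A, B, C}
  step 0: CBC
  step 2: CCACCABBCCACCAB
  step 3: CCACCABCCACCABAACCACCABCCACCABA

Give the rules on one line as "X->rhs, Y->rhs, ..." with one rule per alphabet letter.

A->B, B->A, C->CCA

  step 2 ⇒ step 3: CCACCABBCCACCAB ⇒ CCA·CCA·B·CCA·CCA·B·A·A·CCA·CCA·B·CCA·CCA·B·A
    A ↦ B
    B ↦ A
    C ↦ CCA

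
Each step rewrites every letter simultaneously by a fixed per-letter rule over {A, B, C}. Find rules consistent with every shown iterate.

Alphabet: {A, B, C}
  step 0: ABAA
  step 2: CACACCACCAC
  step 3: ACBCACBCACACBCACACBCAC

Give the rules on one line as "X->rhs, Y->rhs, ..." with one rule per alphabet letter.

A->BC, B->C, C->AC

  step 2 ⇒ step 3: CACACCACCAC ⇒ AC·BC·AC·BC·AC·AC·BC·AC·AC·BC·AC
    A ↦ BC
    C ↦ AC
    B ↦ C  (constrained at step 0)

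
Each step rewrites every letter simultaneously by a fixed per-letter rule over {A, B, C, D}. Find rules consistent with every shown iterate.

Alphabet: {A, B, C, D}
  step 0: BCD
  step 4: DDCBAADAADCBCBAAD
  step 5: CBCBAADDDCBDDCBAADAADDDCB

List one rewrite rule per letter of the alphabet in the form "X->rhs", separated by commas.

  step 4 ⇒ step 5: DDCBAADAADCBCBAAD ⇒ CB·CB·AA·D·D·D·CB·D·D·CB·AA·D·AA·D·D·D·CB
    A ↦ D
    B ↦ D
    C ↦ AA
    D ↦ CB

A->D, B->D, C->AA, D->CB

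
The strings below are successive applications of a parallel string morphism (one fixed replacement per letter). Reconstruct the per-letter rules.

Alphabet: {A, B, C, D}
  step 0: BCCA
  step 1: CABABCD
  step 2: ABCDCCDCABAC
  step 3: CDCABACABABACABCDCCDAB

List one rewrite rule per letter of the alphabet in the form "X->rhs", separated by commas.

A->CD, B->C, C->AB, D->AC

  step 2 ⇒ step 3: ABCDCCDCABAC ⇒ CD·C·AB·AC·AB·AB·AC·AB·CD·C·CD·AB
    A ↦ CD
    B ↦ C
    C ↦ AB
    D ↦ AC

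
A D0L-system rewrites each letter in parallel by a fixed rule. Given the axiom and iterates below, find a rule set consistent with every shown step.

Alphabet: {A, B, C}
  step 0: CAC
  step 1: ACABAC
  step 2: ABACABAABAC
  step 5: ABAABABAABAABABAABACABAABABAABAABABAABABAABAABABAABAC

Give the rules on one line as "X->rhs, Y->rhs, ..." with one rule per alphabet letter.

A->AB, B->A, C->AC

  step 1 ⇒ step 2: ACABAC ⇒ AB·AC·AB·A·AB·AC
    A ↦ AB
    B ↦ A
    C ↦ AC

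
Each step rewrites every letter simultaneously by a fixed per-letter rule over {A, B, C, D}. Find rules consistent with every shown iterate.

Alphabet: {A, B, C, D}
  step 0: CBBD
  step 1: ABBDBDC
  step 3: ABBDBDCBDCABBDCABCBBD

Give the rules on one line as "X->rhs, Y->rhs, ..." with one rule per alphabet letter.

A->CB, B->BD, C->AB, D->C

  step 0 ⇒ step 1: CBBD ⇒ AB·BD·BD·C
    B ↦ BD
    C ↦ AB
    D ↦ C
    A ↦ CB  (constrained at step 1)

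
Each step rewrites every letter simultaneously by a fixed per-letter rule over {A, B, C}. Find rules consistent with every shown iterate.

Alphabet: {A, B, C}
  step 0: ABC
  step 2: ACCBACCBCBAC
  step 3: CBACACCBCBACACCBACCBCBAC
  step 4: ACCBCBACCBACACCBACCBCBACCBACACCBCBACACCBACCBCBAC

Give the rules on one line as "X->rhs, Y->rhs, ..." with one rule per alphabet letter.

  step 3 ⇒ step 4: CBACACCBCBACACCBACCBCBAC ⇒ AC·CB·CB·AC·CB·AC·AC·CB·AC·CB·CB·AC·CB·AC·AC·CB·CB·AC·AC·CB·AC·CB·CB·AC
    A ↦ CB
    B ↦ CB
    C ↦ AC

A->CB, B->CB, C->AC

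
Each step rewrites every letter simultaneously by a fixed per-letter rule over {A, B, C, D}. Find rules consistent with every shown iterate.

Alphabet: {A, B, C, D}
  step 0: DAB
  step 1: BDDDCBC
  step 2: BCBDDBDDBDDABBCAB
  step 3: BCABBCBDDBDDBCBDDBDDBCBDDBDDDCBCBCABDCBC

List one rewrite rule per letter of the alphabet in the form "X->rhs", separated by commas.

A->DC, B->BC, C->AB, D->BDD

  step 2 ⇒ step 3: BCBDDBDDBDDABBCAB ⇒ BC·AB·BC·BDD·BDD·BC·BDD·BDD·BC·BDD·BDD·DC·BC·BC·AB·DC·BC
    A ↦ DC
    B ↦ BC
    C ↦ AB
    D ↦ BDD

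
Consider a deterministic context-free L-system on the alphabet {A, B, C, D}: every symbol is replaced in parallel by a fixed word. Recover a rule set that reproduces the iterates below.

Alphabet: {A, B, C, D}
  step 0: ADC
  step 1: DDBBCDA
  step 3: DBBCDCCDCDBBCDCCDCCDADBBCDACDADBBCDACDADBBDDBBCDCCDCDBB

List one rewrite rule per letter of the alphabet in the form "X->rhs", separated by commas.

  step 0 ⇒ step 1: ADC ⇒ D·DBB·CDA
    A ↦ D
    C ↦ CDA
    D ↦ DBB
    B ↦ CDC  (constrained at step 1)

A->D, B->CDC, C->CDA, D->DBB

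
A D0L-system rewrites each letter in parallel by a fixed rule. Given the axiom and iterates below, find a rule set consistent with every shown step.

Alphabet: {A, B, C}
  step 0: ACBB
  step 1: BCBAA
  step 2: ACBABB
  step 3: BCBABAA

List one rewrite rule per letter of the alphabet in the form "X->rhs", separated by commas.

A->B, B->A, C->CB

  step 2 ⇒ step 3: ACBABB ⇒ B·CB·A·B·A·A
    A ↦ B
    B ↦ A
    C ↦ CB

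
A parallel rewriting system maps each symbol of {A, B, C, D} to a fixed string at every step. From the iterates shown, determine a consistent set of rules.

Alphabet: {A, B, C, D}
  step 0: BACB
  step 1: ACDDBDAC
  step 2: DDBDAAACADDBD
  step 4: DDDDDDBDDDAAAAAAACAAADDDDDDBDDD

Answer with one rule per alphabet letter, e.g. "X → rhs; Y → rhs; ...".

A->DD, B->AC, C->BD, D->A

  step 1 ⇒ step 2: ACDDBDAC ⇒ DD·BD·A·A·AC·A·DD·BD
    A ↦ DD
    B ↦ AC
    C ↦ BD
    D ↦ A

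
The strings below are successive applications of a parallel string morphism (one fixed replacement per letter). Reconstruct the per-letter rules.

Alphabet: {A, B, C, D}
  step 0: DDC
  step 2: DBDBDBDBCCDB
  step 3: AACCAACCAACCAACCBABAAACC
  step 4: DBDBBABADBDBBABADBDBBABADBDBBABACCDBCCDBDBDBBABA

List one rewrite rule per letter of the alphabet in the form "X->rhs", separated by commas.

  step 3 ⇒ step 4: AACCAACCAACCAACCBABAAACC ⇒ DB·DB·BA·BA·DB·DB·BA·BA·DB·DB·BA·BA·DB·DB·BA·BA·CC·DB·CC·DB·DB·DB·BA·BA
    A ↦ DB
    B ↦ CC
    C ↦ BA
  step 2 ⇒ step 3: DBDBDBDBCCDB ⇒ AA·CC·AA·CC·AA·CC·AA·CC·BA·BA·AA·CC
    D ↦ AA

A->DB, B->CC, C->BA, D->AA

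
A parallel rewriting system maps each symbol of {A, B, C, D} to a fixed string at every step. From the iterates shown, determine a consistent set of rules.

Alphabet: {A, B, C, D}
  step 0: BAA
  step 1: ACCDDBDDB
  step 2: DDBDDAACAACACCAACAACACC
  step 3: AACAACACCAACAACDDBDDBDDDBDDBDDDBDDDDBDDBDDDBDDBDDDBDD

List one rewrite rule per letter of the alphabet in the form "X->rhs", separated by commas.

  step 2 ⇒ step 3: DDBDDAACAACACCAACAACACC ⇒ AAC·AAC·ACC·AAC·AAC·DDB·DDB·D·DDB·DDB·D·DDB·D·D·DDB·DDB·D·DDB·DDB·D·DDB·D·D
    A ↦ DDB
    B ↦ ACC
    C ↦ D
    D ↦ AAC

A->DDB, B->ACC, C->D, D->AAC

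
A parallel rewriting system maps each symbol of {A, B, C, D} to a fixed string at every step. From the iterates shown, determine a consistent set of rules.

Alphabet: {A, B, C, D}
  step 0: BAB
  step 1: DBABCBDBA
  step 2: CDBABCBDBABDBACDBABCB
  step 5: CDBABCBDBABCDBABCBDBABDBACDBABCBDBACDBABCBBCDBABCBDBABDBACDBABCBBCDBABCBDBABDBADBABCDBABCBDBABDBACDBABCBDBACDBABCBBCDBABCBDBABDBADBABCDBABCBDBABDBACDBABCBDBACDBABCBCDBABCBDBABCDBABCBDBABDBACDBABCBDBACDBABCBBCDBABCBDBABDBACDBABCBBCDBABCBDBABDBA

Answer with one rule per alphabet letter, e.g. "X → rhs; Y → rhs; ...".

  step 1 ⇒ step 2: DBABCBDBA ⇒ C·DBA·BCB·DBA·B·DBA·C·DBA·BCB
    A ↦ BCB
    B ↦ DBA
    C ↦ B
    D ↦ C

A->BCB, B->DBA, C->B, D->C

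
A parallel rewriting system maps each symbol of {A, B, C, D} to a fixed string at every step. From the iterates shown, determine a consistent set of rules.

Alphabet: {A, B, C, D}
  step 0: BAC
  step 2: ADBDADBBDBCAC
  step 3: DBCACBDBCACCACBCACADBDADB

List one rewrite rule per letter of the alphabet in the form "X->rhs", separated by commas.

  step 2 ⇒ step 3: ADBDADBBDBCAC ⇒ D·B·CAC·B·D·B·CAC·CAC·B·CAC·ADB·D·ADB
    A ↦ D
    B ↦ CAC
    C ↦ ADB
    D ↦ B

A->D, B->CAC, C->ADB, D->B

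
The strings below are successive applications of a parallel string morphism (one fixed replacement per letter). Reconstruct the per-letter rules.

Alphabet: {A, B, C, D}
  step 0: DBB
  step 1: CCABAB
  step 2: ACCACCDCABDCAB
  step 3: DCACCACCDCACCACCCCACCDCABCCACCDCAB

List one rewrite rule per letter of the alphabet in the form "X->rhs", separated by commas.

A->DC, B->AB, C->ACC, D->CC

  step 2 ⇒ step 3: ACCACCDCABDCAB ⇒ DC·ACC·ACC·DC·ACC·ACC·CC·ACC·DC·AB·CC·ACC·DC·AB
    A ↦ DC
    B ↦ AB
    C ↦ ACC
    D ↦ CC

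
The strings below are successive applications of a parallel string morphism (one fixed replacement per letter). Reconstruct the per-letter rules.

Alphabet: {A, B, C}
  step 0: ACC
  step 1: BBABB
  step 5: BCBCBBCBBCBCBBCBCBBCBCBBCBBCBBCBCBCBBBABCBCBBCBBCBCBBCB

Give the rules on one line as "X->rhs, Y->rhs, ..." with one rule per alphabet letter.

A->BBA, B->CB, C->B

  step 0 ⇒ step 1: ACC ⇒ BBA·B·B
    A ↦ BBA
    C ↦ B
    B ↦ CB  (constrained at step 1)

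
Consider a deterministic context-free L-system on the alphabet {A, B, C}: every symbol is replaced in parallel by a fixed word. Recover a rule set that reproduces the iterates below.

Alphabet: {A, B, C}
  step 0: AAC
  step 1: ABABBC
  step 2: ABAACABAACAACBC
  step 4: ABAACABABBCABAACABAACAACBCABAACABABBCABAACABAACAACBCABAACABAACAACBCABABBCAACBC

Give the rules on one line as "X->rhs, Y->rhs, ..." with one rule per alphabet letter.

A->AB, B->AAC, C->BC

  step 1 ⇒ step 2: ABABBC ⇒ AB·AAC·AB·AAC·AAC·BC
    A ↦ AB
    B ↦ AAC
    C ↦ BC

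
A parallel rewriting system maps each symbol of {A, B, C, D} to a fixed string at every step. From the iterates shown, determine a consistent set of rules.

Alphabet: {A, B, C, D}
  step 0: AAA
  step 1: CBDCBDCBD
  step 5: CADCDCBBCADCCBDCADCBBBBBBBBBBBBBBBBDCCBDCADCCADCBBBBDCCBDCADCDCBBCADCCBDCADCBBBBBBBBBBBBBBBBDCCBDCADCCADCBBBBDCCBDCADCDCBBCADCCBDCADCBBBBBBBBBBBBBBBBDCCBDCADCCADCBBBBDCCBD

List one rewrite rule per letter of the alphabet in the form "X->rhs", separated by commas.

A->CBD, B->BB, C->DC, D->CA

  step 0 ⇒ step 1: AAA ⇒ CBD·CBD·CBD
    A ↦ CBD
    B ↦ BB  (constrained at step 1)
    C ↦ DC  (constrained at step 1)
    D ↦ CA  (constrained at step 1)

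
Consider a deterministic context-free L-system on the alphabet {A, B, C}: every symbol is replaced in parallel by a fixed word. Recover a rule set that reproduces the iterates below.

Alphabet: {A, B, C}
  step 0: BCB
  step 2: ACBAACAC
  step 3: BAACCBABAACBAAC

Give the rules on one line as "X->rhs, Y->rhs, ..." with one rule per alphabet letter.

A->BA, B->C, C->AC

  step 2 ⇒ step 3: ACBAACAC ⇒ BA·AC·C·BA·BA·AC·BA·AC
    A ↦ BA
    B ↦ C
    C ↦ AC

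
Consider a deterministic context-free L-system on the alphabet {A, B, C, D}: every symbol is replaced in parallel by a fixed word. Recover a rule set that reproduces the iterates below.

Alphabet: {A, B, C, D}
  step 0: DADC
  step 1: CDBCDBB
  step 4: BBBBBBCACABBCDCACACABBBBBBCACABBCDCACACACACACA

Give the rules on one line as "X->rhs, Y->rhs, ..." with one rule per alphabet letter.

  step 0 ⇒ step 1: DADC ⇒ CD·B·CD·BB
    A ↦ B
    C ↦ BB
    D ↦ CD
    B ↦ CA  (constrained at step 1)

A->B, B->CA, C->BB, D->CD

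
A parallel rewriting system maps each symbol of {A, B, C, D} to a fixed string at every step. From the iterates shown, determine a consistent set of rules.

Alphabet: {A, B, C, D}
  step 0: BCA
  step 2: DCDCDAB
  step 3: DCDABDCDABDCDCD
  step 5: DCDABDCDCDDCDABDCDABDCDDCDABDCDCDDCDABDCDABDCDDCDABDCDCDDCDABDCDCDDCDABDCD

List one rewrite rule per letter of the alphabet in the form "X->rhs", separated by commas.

  step 2 ⇒ step 3: DCDCDAB ⇒ DCD·AB·DCD·AB·DCD·C·D
    A ↦ C
    B ↦ D
    C ↦ AB
    D ↦ DCD

A->C, B->D, C->AB, D->DCD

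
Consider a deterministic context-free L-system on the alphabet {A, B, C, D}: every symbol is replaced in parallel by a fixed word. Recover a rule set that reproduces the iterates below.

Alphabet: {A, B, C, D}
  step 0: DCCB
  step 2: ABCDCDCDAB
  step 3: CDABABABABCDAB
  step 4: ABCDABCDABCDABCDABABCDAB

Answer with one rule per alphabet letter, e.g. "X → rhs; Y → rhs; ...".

  step 3 ⇒ step 4: CDABABABABCDAB ⇒ A·B·CD·AB·CD·AB·CD·AB·CD·AB·A·B·CD·AB
    A ↦ CD
    B ↦ AB
    C ↦ A
    D ↦ B

A->CD, B->AB, C->A, D->B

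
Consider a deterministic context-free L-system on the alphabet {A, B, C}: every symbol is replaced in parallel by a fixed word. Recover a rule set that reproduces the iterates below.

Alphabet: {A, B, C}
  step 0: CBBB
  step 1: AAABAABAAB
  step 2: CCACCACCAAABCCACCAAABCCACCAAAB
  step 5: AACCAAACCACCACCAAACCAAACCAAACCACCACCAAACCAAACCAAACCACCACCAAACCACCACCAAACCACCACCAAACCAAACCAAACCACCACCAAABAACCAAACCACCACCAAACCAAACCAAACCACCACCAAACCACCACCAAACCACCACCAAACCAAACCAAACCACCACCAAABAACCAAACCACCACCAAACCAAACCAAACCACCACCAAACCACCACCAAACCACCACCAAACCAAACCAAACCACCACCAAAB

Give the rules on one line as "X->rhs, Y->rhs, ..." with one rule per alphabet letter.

  step 1 ⇒ step 2: AAABAABAAB ⇒ CCA·CCA·CCA·AAB·CCA·CCA·AAB·CCA·CCA·AAB
    A ↦ CCA
    B ↦ AAB
  step 0 ⇒ step 1: CBBB ⇒ A·AAB·AAB·AAB
    C ↦ A

A->CCA, B->AAB, C->A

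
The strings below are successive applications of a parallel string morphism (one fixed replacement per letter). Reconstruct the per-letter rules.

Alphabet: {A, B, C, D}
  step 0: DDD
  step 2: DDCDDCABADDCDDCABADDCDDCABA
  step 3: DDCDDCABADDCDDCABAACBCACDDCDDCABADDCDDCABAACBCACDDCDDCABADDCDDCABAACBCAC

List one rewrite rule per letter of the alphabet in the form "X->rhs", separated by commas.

  step 2 ⇒ step 3: DDCDDCABADDCDDCABADDCDDCABA ⇒ DDC·DDC·ABA·DDC·DDC·ABA·AC·BC·AC·DDC·DDC·ABA·DDC·DDC·ABA·AC·BC·AC·DDC·DDC·ABA·DDC·DDC·ABA·AC·BC·AC
    A ↦ AC
    B ↦ BC
    C ↦ ABA
    D ↦ DDC

A->AC, B->BC, C->ABA, D->DDC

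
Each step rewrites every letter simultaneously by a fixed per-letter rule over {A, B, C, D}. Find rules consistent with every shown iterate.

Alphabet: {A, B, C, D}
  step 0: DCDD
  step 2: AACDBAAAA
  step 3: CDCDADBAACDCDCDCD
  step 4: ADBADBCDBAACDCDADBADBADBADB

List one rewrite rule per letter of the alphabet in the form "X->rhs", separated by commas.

  step 3 ⇒ step 4: CDCDADBAACDCDCDCD ⇒ AD·B·AD·B·CD·B·AA·CD·CD·AD·B·AD·B·AD·B·AD·B
    A ↦ CD
    B ↦ AA
    C ↦ AD
    D ↦ B

A->CD, B->AA, C->AD, D->B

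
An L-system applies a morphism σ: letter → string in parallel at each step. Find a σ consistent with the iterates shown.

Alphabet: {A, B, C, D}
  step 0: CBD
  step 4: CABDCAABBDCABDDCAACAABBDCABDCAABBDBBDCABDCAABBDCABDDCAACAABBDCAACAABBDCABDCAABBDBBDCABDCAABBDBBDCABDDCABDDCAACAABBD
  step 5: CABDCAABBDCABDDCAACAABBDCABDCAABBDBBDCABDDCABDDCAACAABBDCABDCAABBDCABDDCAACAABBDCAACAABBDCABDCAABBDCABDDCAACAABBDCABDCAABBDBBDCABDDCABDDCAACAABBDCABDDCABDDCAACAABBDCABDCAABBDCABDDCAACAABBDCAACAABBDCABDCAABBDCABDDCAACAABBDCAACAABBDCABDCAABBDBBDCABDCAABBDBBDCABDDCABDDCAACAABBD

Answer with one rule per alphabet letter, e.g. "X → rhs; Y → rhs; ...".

A->D, B->CAA, C->CAB, D->BBD

  step 4 ⇒ step 5: CABDCAABBDCABDDCAACAABBDCABDCAABBDBBDCABDCAABBDCABDDCAACAABBDCAACAABBDCABDCAABBDBBDCABDCAABBDBBDCABDDCABDDCAACAABBD ⇒ CAB·D·CAA·BBD·CAB·D·D·CAA·CAA·BBD·CAB·D·CAA·BBD·BBD·CAB·D·D·CAB·D·D·CAA·CAA·BBD·CAB·D·CAA·BBD·CAB·D·D·CAA·CAA·BBD·CAA·CAA·BBD·CAB·D·CAA·BBD·CAB·D·D·CAA·CAA·BBD·CAB·D·CAA·BBD·BBD·CAB·D·D·CAB·D·D·CAA·CAA·BBD·CAB·D·D·CAB·D·D·CAA·CAA·BBD·CAB·D·CAA·BBD·CAB·D·D·CAA·CAA·BBD·CAA·CAA·BBD·CAB·D·CAA·BBD·CAB·D·D·CAA·CAA·BBD·CAA·CAA·BBD·CAB·D·CAA·BBD·BBD·CAB·D·CAA·BBD·BBD·CAB·D·D·CAB·D·D·CAA·CAA·BBD
    A ↦ D
    B ↦ CAA
    C ↦ CAB
    D ↦ BBD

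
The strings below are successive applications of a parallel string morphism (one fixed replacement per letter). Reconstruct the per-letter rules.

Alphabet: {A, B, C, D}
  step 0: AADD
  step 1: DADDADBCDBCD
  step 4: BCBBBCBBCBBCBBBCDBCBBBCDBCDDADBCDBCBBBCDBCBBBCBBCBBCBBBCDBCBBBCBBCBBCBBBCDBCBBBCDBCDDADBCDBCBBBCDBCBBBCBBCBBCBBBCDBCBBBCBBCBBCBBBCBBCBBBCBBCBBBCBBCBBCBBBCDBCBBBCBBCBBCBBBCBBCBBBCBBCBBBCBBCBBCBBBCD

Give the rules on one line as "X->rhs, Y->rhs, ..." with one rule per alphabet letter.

A->DAD, B->BCB, C->B, D->BCD

  step 0 ⇒ step 1: AADD ⇒ DAD·DAD·BCD·BCD
    A ↦ DAD
    D ↦ BCD
    B ↦ BCB  (constrained at step 1)
    C ↦ B  (constrained at step 1)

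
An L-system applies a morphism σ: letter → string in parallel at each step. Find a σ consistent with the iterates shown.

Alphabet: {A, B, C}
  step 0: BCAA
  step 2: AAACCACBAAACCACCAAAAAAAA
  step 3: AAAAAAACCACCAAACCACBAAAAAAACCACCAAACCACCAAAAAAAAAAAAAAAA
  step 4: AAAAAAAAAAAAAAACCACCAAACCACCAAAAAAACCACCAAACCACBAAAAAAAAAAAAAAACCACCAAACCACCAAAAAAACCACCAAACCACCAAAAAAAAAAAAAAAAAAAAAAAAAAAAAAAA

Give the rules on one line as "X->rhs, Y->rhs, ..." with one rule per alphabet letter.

A->AA, B->ACB, C->ACC

  step 3 ⇒ step 4: AAAAAAACCACCAAACCACBAAAAAAACCACCAAACCACCAAAAAAAAAAAAAAAA ⇒ AA·AA·AA·AA·AA·AA·AA·ACC·ACC·AA·ACC·ACC·AA·AA·AA·ACC·ACC·AA·ACC·ACB·AA·AA·AA·AA·AA·AA·AA·ACC·ACC·AA·ACC·ACC·AA·AA·AA·ACC·ACC·AA·ACC·ACC·AA·AA·AA·AA·AA·AA·AA·AA·AA·AA·AA·AA·AA·AA·AA·AA
    A ↦ AA
    B ↦ ACB
    C ↦ ACC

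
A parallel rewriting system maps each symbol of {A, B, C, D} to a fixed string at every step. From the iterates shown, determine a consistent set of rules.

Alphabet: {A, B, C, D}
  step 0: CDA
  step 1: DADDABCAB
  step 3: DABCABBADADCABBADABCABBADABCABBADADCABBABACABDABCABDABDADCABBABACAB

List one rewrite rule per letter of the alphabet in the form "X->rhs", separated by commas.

  step 0 ⇒ step 1: CDA ⇒ DAD·DAB·CAB
    A ↦ CAB
    C ↦ DAD
    D ↦ DAB
    B ↦ BA  (constrained at step 1)

A->CAB, B->BA, C->DAD, D->DAB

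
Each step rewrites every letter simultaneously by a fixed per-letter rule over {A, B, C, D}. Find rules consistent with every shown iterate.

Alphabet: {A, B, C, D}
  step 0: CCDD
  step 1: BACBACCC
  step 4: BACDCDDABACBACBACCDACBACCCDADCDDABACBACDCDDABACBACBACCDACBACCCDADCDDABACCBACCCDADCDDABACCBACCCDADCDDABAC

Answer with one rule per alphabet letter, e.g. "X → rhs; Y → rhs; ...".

A->DA, B->DCD, C->BAC, D->C

  step 0 ⇒ step 1: CCDD ⇒ BAC·BAC·C·C
    C ↦ BAC
    D ↦ C
    A ↦ DA  (constrained at step 1)
    B ↦ DCD  (constrained at step 1)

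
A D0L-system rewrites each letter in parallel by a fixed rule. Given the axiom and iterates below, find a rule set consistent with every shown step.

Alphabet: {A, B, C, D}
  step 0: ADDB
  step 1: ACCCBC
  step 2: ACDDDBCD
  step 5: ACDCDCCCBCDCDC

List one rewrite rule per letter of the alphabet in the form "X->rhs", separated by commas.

  step 1 ⇒ step 2: ACCCBC ⇒ AC·D·D·D·BC·D
    A ↦ AC
    B ↦ BC
    C ↦ D
  step 0 ⇒ step 1: ADDB ⇒ AC·C·C·BC
    D ↦ C

A->AC, B->BC, C->D, D->C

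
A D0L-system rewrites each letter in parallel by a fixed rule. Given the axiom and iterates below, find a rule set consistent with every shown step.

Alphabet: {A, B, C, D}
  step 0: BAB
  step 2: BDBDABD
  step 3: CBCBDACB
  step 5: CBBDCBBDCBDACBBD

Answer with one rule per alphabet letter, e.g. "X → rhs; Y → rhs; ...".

A->DA, B->C, C->BD, D->B

  step 2 ⇒ step 3: BDBDABD ⇒ C·B·C·B·DA·C·B
    A ↦ DA
    B ↦ C
    D ↦ B
    C ↦ BD  (constrained at step 3)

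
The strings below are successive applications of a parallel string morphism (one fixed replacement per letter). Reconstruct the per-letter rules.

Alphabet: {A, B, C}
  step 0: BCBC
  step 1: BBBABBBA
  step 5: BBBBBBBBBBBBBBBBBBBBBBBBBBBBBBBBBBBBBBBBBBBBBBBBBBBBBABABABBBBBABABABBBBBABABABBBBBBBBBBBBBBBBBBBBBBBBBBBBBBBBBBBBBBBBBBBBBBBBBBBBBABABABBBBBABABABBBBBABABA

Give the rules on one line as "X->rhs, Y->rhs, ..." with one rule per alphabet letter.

  step 0 ⇒ step 1: BCBC ⇒ BB·BA·BB·BA
    B ↦ BB
    C ↦ BA
    A ↦ CCC  (constrained at step 1)

A->CCC, B->BB, C->BA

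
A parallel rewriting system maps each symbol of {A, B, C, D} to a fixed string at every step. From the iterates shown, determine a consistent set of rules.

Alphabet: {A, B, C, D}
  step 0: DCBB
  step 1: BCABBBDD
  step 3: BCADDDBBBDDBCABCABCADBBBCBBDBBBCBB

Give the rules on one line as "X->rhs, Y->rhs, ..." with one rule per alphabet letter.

A->CBB, B->D, C->BBB, D->BCA

  step 0 ⇒ step 1: DCBB ⇒ BCA·BBB·D·D
    B ↦ D
    C ↦ BBB
    D ↦ BCA
    A ↦ CBB  (constrained at step 1)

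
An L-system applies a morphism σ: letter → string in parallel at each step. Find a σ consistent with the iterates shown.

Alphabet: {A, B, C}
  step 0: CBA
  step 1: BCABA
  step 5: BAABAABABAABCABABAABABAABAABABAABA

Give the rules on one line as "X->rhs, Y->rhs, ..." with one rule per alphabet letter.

  step 0 ⇒ step 1: CBA ⇒ BC·A·BA
    A ↦ BA
    B ↦ A
    C ↦ BC

A->BA, B->A, C->BC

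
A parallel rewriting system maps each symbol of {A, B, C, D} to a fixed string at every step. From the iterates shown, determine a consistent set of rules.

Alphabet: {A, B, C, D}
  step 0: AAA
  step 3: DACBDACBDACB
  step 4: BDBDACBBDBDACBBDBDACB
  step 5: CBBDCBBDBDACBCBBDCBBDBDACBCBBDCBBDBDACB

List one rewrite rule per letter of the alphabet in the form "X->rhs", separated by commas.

  step 4 ⇒ step 5: BDBDACBBDBDACBBDBDACB ⇒ CB·BD·CB·BD·B·DA·CB·CB·BD·CB·BD·B·DA·CB·CB·BD·CB·BD·B·DA·CB
    A ↦ B
    B ↦ CB
    C ↦ DA
    D ↦ BD

A->B, B->CB, C->DA, D->BD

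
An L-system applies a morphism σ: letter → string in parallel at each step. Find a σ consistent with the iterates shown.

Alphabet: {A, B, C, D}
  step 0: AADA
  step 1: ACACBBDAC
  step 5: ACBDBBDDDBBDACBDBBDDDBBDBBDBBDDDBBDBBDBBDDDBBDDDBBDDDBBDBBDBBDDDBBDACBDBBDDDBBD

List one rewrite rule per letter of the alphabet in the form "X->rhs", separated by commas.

A->AC, B->D, C->B, D->BBD

  step 0 ⇒ step 1: AADA ⇒ AC·AC·BBD·AC
    A ↦ AC
    D ↦ BBD
    B ↦ D  (constrained at step 1)
    C ↦ B  (constrained at step 1)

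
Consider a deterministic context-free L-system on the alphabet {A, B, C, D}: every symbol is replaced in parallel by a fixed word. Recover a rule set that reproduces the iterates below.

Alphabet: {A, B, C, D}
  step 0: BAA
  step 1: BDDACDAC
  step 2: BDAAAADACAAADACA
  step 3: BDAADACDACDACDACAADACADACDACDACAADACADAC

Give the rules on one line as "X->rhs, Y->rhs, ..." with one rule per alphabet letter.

  step 2 ⇒ step 3: BDAAAADACAAADACA ⇒ BD·AA·DAC·DAC·DAC·DAC·AA·DAC·A·DAC·DAC·DAC·AA·DAC·A·DAC
    A ↦ DAC
    B ↦ BD
    C ↦ A
    D ↦ AA

A->DAC, B->BD, C->A, D->AA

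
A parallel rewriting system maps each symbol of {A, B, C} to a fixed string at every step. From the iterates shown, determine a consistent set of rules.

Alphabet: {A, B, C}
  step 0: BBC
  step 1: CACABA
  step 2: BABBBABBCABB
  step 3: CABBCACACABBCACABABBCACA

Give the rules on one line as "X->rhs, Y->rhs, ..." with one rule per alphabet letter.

A->BB, B->CA, C->BA

  step 2 ⇒ step 3: BABBBABBCABB ⇒ CA·BB·CA·CA·CA·BB·CA·CA·BA·BB·CA·CA
    A ↦ BB
    B ↦ CA
    C ↦ BA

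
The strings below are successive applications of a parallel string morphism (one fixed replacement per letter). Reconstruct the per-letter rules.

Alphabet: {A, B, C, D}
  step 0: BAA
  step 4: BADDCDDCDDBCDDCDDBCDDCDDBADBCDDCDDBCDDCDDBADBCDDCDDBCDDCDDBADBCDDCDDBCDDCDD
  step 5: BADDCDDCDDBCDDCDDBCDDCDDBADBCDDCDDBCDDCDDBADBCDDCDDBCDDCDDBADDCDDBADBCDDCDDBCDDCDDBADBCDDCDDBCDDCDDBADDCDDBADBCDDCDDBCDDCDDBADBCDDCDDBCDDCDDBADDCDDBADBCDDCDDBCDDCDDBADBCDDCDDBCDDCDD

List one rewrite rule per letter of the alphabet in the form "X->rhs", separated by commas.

  step 4 ⇒ step 5: BADDCDDCDDBCDDCDDBCDDCDDBADBCDDCDDBCDDCDDBADBCDDCDDBCDDCDDBADBCDDCDDBCDDCDD ⇒ BAD·D·CDD·CDD·B·CDD·CDD·B·CDD·CDD·BAD·B·CDD·CDD·B·CDD·CDD·BAD·B·CDD·CDD·B·CDD·CDD·BAD·D·CDD·BAD·B·CDD·CDD·B·CDD·CDD·BAD·B·CDD·CDD·B·CDD·CDD·BAD·D·CDD·BAD·B·CDD·CDD·B·CDD·CDD·BAD·B·CDD·CDD·B·CDD·CDD·BAD·D·CDD·BAD·B·CDD·CDD·B·CDD·CDD·BAD·B·CDD·CDD·B·CDD·CDD
    A ↦ D
    B ↦ BAD
    C ↦ B
    D ↦ CDD

A->D, B->BAD, C->B, D->CDD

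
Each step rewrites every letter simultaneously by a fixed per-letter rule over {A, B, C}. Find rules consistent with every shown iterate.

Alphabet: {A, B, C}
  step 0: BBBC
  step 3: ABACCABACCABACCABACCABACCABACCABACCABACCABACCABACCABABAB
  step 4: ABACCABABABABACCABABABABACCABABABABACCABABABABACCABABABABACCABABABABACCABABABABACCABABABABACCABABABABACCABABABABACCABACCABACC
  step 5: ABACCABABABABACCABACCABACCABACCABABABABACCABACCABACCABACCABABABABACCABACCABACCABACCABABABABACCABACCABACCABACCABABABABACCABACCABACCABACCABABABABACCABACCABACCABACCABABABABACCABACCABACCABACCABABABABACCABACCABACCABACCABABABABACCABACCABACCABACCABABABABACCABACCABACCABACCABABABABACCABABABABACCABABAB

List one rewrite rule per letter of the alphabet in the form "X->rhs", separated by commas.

  step 4 ⇒ step 5: ABACCABABABABACCABABABABACCABABABABACCABABABABACCABABABABACCABABABABACCABABABABACCABABABABACCABABABABACCABABABABACCABACCABACC ⇒ AB·ACC·AB·AB·AB·AB·ACC·AB·ACC·AB·ACC·AB·ACC·AB·AB·AB·AB·ACC·AB·ACC·AB·ACC·AB·ACC·AB·AB·AB·AB·ACC·AB·ACC·AB·ACC·AB·ACC·AB·AB·AB·AB·ACC·AB·ACC·AB·ACC·AB·ACC·AB·AB·AB·AB·ACC·AB·ACC·AB·ACC·AB·ACC·AB·AB·AB·AB·ACC·AB·ACC·AB·ACC·AB·ACC·AB·AB·AB·AB·ACC·AB·ACC·AB·ACC·AB·ACC·AB·AB·AB·AB·ACC·AB·ACC·AB·ACC·AB·ACC·AB·AB·AB·AB·ACC·AB·ACC·AB·ACC·AB·ACC·AB·AB·AB·AB·ACC·AB·ACC·AB·ACC·AB·ACC·AB·AB·AB·AB·ACC·AB·AB·AB·AB·ACC·AB·AB·AB
    A ↦ AB
    B ↦ ACC
    C ↦ AB

A->AB, B->ACC, C->AB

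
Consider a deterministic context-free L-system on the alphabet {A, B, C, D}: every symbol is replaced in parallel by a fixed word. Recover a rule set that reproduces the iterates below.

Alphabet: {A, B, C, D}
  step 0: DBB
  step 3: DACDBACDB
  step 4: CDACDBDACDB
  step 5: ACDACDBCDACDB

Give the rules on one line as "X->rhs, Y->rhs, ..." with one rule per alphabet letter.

  step 4 ⇒ step 5: CDACDBDACDB ⇒ A·C·D·A·C·DB·C·D·A·C·DB
    A ↦ D
    B ↦ DB
    C ↦ A
    D ↦ C

A->D, B->DB, C->A, D->C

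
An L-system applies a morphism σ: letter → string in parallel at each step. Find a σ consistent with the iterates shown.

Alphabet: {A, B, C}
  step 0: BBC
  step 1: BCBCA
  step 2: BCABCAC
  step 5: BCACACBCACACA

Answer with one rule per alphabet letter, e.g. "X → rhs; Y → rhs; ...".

  step 1 ⇒ step 2: BCBCA ⇒ BC·A·BC·A·C
    A ↦ C
    B ↦ BC
    C ↦ A

A->C, B->BC, C->A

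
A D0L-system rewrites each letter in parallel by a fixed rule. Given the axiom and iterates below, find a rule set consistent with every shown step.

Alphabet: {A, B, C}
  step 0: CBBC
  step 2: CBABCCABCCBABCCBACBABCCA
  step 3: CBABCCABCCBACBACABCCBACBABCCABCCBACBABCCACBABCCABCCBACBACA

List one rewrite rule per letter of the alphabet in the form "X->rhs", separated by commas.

A->CA, B->BC, C->CBA

  step 2 ⇒ step 3: CBABCCABCCBABCCBACBABCCA ⇒ CBA·BC·CA·BC·CBA·CBA·CA·BC·CBA·CBA·BC·CA·BC·CBA·CBA·BC·CA·CBA·BC·CA·BC·CBA·CBA·CA
    A ↦ CA
    B ↦ BC
    C ↦ CBA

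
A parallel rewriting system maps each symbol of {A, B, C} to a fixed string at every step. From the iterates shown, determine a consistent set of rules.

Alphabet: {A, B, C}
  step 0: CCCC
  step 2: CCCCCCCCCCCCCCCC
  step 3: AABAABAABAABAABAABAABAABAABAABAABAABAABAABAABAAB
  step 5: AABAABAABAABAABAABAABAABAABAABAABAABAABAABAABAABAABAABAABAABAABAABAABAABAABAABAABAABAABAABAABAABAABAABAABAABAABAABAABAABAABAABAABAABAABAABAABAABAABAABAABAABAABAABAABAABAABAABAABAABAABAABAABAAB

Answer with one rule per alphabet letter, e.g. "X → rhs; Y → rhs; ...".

  step 2 ⇒ step 3: CCCCCCCCCCCCCCCC ⇒ AAB·AAB·AAB·AAB·AAB·AAB·AAB·AAB·AAB·AAB·AAB·AAB·AAB·AAB·AAB·AAB
    C ↦ AAB
    A ↦ C  (constrained at step 3)
    B ↦ CC  (constrained at step 3)

A->C, B->CC, C->AAB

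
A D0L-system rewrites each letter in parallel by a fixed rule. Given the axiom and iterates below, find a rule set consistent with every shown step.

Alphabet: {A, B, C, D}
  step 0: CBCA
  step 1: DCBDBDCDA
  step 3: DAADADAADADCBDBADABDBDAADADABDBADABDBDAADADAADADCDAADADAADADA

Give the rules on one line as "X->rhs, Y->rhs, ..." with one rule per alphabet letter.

A->DA, B->BDB, C->DC, D->ADA

  step 0 ⇒ step 1: CBCA ⇒ DC·BDB·DC·DA
    A ↦ DA
    B ↦ BDB
    C ↦ DC
    D ↦ ADA  (constrained at step 1)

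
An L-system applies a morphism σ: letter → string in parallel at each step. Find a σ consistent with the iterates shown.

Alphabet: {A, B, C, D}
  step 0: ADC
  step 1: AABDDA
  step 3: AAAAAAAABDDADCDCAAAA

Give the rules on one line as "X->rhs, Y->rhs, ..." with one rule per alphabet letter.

  step 0 ⇒ step 1: ADC ⇒ AA·B·DDA
    A ↦ AA
    C ↦ DDA
    D ↦ B
    B ↦ DC  (constrained at step 1)

A->AA, B->DC, C->DDA, D->B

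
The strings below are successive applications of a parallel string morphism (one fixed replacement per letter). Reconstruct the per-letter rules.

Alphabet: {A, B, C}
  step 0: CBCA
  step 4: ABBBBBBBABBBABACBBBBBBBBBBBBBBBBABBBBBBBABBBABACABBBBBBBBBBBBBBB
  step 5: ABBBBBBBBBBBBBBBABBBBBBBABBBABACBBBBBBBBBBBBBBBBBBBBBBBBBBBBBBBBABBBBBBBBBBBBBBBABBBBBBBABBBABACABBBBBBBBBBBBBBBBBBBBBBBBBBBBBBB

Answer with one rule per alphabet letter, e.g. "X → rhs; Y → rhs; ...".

  step 4 ⇒ step 5: ABBBBBBBABBBABACBBBBBBBBBBBBBBBBABBBBBBBABBBABACABBBBBBBBBBBBBBB ⇒ AB·BB·BB·BB·BB·BB·BB·BB·AB·BB·BB·BB·AB·BB·AB·AC·BB·BB·BB·BB·BB·BB·BB·BB·BB·BB·BB·BB·BB·BB·BB·BB·AB·BB·BB·BB·BB·BB·BB·BB·AB·BB·BB·BB·AB·BB·AB·AC·AB·BB·BB·BB·BB·BB·BB·BB·BB·BB·BB·BB·BB·BB·BB·BB
    A ↦ AB
    B ↦ BB
    C ↦ AC

A->AB, B->BB, C->AC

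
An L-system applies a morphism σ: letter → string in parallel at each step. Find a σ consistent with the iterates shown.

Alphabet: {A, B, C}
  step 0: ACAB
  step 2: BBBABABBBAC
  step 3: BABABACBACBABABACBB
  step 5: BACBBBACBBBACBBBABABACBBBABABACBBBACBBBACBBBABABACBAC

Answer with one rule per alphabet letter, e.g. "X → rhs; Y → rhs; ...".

  step 2 ⇒ step 3: BBBABABBBAC ⇒ BA·BA·BA·C·BA·C·BA·BA·BA·C·BB
    A ↦ C
    B ↦ BA
    C ↦ BB

A->C, B->BA, C->BB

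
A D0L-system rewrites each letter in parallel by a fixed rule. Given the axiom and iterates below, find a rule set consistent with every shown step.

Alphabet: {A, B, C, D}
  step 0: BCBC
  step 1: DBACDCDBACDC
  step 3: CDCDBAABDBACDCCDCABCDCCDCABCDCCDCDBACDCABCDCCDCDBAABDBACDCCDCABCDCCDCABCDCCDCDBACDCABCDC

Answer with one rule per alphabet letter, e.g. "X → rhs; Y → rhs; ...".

  step 0 ⇒ step 1: BCBC ⇒ DBA·CDC·DBA·CDC
    B ↦ DBA
    C ↦ CDC
    A ↦ CDC  (constrained at step 1)
    D ↦ AB  (constrained at step 1)

A->CDC, B->DBA, C->CDC, D->AB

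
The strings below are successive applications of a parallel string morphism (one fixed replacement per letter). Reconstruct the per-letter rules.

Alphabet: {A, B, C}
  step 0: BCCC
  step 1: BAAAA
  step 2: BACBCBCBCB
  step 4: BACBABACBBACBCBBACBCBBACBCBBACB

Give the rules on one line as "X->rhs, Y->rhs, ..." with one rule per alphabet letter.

A->CB, B->BA, C->A

  step 1 ⇒ step 2: BAAAA ⇒ BA·CB·CB·CB·CB
    A ↦ CB
    B ↦ BA
  step 0 ⇒ step 1: BCCC ⇒ BA·A·A·A
    C ↦ A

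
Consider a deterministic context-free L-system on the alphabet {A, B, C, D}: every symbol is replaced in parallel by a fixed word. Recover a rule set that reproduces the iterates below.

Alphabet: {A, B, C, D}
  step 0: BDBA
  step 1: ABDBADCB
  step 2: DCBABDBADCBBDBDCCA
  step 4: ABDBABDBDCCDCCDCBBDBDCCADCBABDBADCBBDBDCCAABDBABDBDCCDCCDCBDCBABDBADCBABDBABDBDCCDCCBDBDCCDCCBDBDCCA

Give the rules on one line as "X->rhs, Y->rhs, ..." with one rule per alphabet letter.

A->DCB, B->A, C->DCC, D->BDB

  step 1 ⇒ step 2: ABDBADCB ⇒ DCB·A·BDB·A·DCB·BDB·DCC·A
    A ↦ DCB
    B ↦ A
    C ↦ DCC
    D ↦ BDB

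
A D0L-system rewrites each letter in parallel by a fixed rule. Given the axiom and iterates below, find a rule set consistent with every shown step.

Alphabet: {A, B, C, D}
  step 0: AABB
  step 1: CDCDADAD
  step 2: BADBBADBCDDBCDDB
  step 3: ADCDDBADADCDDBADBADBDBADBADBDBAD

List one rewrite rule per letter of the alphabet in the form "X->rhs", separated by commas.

A->CD, B->AD, C->BA, D->DB

  step 2 ⇒ step 3: BADBBADBCDDBCDDB ⇒ AD·CD·DB·AD·AD·CD·DB·AD·BA·DB·DB·AD·BA·DB·DB·AD
    A ↦ CD
    B ↦ AD
    C ↦ BA
    D ↦ DB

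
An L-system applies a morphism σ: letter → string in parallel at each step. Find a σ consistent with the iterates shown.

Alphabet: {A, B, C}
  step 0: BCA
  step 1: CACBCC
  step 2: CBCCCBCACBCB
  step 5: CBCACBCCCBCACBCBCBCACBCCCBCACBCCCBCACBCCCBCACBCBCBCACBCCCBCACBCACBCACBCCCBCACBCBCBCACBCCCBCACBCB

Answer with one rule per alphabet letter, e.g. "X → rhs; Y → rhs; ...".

  step 1 ⇒ step 2: CACBCC ⇒ CB·CC·CB·CA·CB·CB
    A ↦ CC
    B ↦ CA
    C ↦ CB

A->CC, B->CA, C->CB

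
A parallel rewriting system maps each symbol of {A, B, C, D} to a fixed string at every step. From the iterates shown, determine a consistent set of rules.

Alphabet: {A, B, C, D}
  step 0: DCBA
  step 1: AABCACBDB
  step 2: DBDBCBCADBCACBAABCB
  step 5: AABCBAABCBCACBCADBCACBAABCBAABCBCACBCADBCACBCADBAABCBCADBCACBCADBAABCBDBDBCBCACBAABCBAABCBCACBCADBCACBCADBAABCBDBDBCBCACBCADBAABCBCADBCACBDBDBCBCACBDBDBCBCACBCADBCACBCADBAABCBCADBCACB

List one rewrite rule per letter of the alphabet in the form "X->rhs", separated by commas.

A->DB, B->CB, C->CA, D->AAB

  step 1 ⇒ step 2: AABCACBDB ⇒ DB·DB·CB·CA·DB·CA·CB·AAB·CB
    A ↦ DB
    B ↦ CB
    C ↦ CA
    D ↦ AAB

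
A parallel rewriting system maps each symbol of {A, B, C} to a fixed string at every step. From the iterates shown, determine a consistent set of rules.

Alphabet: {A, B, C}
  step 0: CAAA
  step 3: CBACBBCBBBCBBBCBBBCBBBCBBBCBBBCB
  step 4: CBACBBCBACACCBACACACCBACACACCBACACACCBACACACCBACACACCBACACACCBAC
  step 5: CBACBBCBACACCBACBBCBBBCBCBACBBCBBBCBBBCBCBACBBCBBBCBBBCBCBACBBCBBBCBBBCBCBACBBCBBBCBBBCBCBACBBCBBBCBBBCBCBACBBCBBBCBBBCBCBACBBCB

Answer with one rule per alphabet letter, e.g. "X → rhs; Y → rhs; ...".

A->BB, B->AC, C->CB

  step 4 ⇒ step 5: CBACBBCBACACCBACACACCBACACACCBACACACCBACACACCBACACACCBACACACCBAC ⇒ CB·AC·BB·CB·AC·AC·CB·AC·BB·CB·BB·CB·CB·AC·BB·CB·BB·CB·BB·CB·CB·AC·BB·CB·BB·CB·BB·CB·CB·AC·BB·CB·BB·CB·BB·CB·CB·AC·BB·CB·BB·CB·BB·CB·CB·AC·BB·CB·BB·CB·BB·CB·CB·AC·BB·CB·BB·CB·BB·CB·CB·AC·BB·CB
    A ↦ BB
    B ↦ AC
    C ↦ CB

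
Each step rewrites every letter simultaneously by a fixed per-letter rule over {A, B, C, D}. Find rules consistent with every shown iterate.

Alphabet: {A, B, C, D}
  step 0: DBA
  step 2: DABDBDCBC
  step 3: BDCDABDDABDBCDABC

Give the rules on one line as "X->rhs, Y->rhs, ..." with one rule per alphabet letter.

A->C, B->DA, C->BC, D->BD

  step 2 ⇒ step 3: DABDBDCBC ⇒ BD·C·DA·BD·DA·BD·BC·DA·BC
    A ↦ C
    B ↦ DA
    C ↦ BC
    D ↦ BD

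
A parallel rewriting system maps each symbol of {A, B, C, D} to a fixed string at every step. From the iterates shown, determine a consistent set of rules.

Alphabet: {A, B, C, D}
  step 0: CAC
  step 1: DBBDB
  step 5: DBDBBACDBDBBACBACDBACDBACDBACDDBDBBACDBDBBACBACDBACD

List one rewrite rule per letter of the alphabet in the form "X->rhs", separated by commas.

  step 0 ⇒ step 1: CAC ⇒ DB·B·DB
    A ↦ B
    C ↦ DB
    B ↦ D  (constrained at step 1)
    D ↦ BAC  (constrained at step 1)

A->B, B->D, C->DB, D->BAC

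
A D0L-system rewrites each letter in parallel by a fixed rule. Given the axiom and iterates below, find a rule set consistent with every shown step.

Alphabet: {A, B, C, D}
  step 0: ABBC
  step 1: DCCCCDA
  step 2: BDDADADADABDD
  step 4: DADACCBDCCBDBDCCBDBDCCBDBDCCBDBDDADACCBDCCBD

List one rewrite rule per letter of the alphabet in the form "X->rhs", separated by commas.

A->D, B->CC, C->DA, D->BD

  step 1 ⇒ step 2: DCCCCDA ⇒ BD·DA·DA·DA·DA·BD·D
    A ↦ D
    C ↦ DA
    D ↦ BD
  step 0 ⇒ step 1: ABBC ⇒ D·CC·CC·DA
    B ↦ CC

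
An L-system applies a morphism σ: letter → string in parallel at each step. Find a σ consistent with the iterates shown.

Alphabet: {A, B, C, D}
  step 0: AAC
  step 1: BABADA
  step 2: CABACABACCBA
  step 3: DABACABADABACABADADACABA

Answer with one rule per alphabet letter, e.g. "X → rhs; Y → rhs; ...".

A->BA, B->CA, C->DA, D->CC

  step 2 ⇒ step 3: CABACABACCBA ⇒ DA·BA·CA·BA·DA·BA·CA·BA·DA·DA·CA·BA
    A ↦ BA
    B ↦ CA
    C ↦ DA
  step 1 ⇒ step 2: BABADA ⇒ CA·BA·CA·BA·CC·BA
    D ↦ CC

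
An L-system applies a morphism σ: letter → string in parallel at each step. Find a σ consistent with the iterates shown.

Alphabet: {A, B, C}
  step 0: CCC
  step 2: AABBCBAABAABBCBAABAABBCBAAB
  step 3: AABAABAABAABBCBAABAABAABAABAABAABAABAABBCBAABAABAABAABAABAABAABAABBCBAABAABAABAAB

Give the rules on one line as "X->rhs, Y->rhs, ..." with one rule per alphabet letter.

A->AAB, B->AAB, C->BCB

  step 2 ⇒ step 3: AABBCBAABAABBCBAABAABBCBAAB ⇒ AAB·AAB·AAB·AAB·BCB·AAB·AAB·AAB·AAB·AAB·AAB·AAB·AAB·BCB·AAB·AAB·AAB·AAB·AAB·AAB·AAB·AAB·BCB·AAB·AAB·AAB·AAB
    A ↦ AAB
    B ↦ AAB
    C ↦ BCB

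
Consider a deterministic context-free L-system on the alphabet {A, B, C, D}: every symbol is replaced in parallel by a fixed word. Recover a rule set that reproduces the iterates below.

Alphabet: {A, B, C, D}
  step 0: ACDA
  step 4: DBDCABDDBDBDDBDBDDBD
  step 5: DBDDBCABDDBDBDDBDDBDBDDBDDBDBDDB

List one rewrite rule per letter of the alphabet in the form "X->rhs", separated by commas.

  step 4 ⇒ step 5: DBDCABDDBDBDDBDBDDBD ⇒ DB·D·DB·CA·B·D·DB·DB·D·DB·D·DB·DB·D·DB·D·DB·DB·D·DB
    A ↦ B
    B ↦ D
    C ↦ CA
    D ↦ DB

A->B, B->D, C->CA, D->DB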